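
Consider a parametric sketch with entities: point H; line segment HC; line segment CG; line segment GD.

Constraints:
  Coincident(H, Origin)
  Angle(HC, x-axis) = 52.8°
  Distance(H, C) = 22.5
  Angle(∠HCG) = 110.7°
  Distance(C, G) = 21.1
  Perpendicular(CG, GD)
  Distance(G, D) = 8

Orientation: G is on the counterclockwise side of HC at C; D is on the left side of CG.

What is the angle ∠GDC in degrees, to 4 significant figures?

69.24°

H is at the origin; HC runs at 52.8° with length 22.5, so C = 22.5·(cos 52.8°, sin 52.8°) = (13.60, 17.92). ∠HCG = 110.7°, so CG runs at 52.8° + (180° − 110.7°) = 122.1° from the x-axis; with |CG| = 21.1, G = C + 21.1·(cos 122.1°, sin 122.1°) = (2.391, 35.80). The perpendicularity gives GD at right angles to CG; with |GD| = 8.0 on the left of CG, D = G + 8.0·(-0.8471, -0.5314) = (-4.386, 31.55). Then cos ∠GDC = DG·DC / (|DG||DC|), giving 69.24°.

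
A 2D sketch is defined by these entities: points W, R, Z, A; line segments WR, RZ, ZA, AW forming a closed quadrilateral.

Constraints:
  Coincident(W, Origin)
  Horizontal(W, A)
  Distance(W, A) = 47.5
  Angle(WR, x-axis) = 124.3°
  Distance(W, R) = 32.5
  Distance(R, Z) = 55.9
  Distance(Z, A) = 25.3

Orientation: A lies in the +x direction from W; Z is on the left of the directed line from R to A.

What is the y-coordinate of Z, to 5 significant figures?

23.226

Checks: |RZ| = 55.90 ✓; |ZA| = 25.30 ✓.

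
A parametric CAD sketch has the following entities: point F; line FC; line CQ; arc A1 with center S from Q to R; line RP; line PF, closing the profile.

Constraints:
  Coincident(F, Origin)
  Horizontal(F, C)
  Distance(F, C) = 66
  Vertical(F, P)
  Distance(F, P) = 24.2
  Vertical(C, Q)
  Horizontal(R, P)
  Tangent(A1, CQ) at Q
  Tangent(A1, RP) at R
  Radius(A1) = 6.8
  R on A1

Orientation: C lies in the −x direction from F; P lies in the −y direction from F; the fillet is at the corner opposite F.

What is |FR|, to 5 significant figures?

63.955

F is at the origin; FC is horizontal with |FC| = 66.0 and C on the −x side, so C = (-66.000, 0.0000). F and P share the same x with |FP| = 24.2 and P on the −y side, so P = (0.0000, -24.200). The virtual corner opposite F is at (-66.000, -24.200). Since A1 is tangent to CQ there, SQ ⟂ CQ and A1 meets RP tangentially, so SR is at right angles to RP, with radius 6.8, so the center S sits 6.8 in from both sides at S = (-59.200, -17.400). That places the tangent points at Q = (-66.000, -17.400) on CQ and R = (-59.200, -24.200) on RP. Then |FR| = |R − F| = 63.955.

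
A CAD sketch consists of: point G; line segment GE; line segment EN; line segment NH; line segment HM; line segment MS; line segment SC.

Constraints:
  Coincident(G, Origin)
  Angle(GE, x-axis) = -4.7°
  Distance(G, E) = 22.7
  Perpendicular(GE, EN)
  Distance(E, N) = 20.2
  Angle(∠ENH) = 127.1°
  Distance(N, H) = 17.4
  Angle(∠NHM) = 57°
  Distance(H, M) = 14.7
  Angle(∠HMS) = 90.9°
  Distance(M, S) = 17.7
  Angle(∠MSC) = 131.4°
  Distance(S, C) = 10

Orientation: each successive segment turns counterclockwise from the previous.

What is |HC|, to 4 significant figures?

25.58

∠HMS = 90.9° gives MS at -9.700° from the x-axis; with |MS| = 17.7, S = (26.51, 12.36). ∠MSC = 131.4° gives SC at 38.90° from the x-axis; with |SC| = 10.0, C = (34.29, 18.64). Then |HC| = |C − H| = 25.58.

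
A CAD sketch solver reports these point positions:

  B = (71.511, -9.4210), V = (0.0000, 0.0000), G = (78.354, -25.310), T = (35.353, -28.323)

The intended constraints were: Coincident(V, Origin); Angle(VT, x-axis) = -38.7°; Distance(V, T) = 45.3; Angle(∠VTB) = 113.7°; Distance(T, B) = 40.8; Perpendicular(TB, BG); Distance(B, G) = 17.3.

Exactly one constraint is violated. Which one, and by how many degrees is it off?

Perpendicular(TB, BG) — off by 4.30°.

V = (0.00, 0.00) ✓; VT at -38.70° ✓; |VT| = 45.30 ✓; ∠VTB = 113.7° ✓; |TB| = 40.80 ✓; ∠(TB, BG) = 94.30° ✗; |BG| = 17.30 ✓.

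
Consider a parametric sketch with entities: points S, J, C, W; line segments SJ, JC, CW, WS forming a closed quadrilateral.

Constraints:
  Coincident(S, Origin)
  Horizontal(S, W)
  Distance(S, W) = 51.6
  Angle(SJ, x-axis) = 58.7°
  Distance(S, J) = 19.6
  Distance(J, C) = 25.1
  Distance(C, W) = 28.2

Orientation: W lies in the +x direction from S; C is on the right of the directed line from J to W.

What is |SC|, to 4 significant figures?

24.14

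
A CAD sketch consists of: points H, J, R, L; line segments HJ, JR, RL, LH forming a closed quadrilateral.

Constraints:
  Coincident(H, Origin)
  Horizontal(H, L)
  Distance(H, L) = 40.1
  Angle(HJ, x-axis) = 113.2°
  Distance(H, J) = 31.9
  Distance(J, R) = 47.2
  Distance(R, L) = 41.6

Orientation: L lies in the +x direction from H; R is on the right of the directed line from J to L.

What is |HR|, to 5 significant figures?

15.789

Checks: |JR| = 47.20 ✓; |RL| = 41.60 ✓.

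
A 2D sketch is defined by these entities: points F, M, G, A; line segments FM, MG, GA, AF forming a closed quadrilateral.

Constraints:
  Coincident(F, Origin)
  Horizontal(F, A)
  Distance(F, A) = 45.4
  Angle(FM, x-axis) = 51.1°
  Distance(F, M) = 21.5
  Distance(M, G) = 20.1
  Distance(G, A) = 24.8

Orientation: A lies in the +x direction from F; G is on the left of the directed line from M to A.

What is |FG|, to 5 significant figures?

39.407

Checks: |MG| = 20.10 ✓; |GA| = 24.80 ✓.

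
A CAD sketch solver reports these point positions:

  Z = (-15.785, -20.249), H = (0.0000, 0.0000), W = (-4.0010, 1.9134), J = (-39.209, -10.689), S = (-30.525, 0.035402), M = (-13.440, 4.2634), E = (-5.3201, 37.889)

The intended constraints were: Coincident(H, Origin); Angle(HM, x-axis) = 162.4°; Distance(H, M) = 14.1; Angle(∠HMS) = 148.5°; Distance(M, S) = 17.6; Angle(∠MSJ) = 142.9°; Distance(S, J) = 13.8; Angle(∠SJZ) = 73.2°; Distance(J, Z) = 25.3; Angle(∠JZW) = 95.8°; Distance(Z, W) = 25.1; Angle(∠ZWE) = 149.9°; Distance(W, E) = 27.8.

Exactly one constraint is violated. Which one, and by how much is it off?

Distance(W, E) = 27.8 — off by 8.20.

H = (0.00, 0.00) ✓; HM at 162.4° ✓; |HM| = 14.10 ✓; ∠HMS = 148.5° ✓; |MS| = 17.60 ✓; ∠MSJ = 142.9° ✓; |SJ| = 13.80 ✓; ∠SJZ = 73.20° ✓; |JZ| = 25.30 ✓; ∠JZW = 95.80° ✓; |ZW| = 25.10 ✓; ∠ZWE = 149.9° ✓; |WE| = 36.00 ✗.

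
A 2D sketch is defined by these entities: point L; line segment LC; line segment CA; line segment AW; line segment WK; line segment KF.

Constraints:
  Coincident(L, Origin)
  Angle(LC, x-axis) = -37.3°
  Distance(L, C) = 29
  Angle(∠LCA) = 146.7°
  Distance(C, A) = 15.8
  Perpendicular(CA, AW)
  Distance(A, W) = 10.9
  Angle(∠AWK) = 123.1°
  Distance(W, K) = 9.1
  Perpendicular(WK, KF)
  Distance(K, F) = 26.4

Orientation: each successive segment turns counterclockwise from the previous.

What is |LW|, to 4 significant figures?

40.35

L is at the origin; LC runs at -37.3° with length 29.0, so C = (23.07, -17.57). ∠LCA = 146.7° gives CA at -4.000° from the x-axis; with |CA| = 15.8, A = (38.83, -18.68). The perpendicularity gives AW at right angles to CA, so AW runs at 86.00°; with |AW| = 10.9, W = (39.59, -7.802). Then |LW| = |W − L| = 40.35.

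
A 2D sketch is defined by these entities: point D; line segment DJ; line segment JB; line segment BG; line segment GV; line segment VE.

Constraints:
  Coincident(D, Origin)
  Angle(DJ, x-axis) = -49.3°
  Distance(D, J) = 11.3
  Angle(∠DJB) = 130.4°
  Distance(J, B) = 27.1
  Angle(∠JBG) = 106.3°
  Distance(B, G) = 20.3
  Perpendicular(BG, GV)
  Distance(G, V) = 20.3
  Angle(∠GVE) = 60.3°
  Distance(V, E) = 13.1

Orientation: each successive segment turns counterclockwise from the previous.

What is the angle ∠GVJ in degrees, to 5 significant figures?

101.57°

D is at the origin; DJ runs at -49.3° with length 11.3, so J = (7.3687, -8.5669). ∠DJB = 130.4° gives JB at 0.30000° from the x-axis; with |JB| = 27.1, B = (34.468, -8.4250). ∠JBG = 106.3° gives BG at 74.000° from the x-axis; with |BG| = 20.3, G = (40.064, 11.089). BG is perpendicular to GV, so GV runs at 164.00°; with |GV| = 20.3, V = (20.550, 16.684). Then cos ∠GVJ = VG·VJ / (|VG||VJ|), giving 101.57°.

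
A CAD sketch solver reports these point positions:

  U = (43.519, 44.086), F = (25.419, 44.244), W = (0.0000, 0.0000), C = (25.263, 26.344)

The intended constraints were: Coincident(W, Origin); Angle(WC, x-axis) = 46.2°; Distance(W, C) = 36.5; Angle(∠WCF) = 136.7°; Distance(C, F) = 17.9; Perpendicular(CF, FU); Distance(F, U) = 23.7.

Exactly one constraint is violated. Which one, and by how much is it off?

Distance(F, U) = 23.7 — off by 5.60.

W = (0.00, 0.00) ✓; WC at 46.20° ✓; |WC| = 36.50 ✓; ∠WCF = 136.7° ✓; |CF| = 17.90 ✓; ∠(CF, FU) = 90.00° ✓; |FU| = 18.10 ✗.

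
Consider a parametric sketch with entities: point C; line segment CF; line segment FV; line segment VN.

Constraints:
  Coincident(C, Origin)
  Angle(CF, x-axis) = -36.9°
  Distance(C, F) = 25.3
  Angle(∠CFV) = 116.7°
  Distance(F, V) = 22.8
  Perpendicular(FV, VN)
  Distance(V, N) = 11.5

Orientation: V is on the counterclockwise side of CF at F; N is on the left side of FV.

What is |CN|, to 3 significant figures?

35.9

C is at the origin; CF runs at -36.9° with length 25.3, so F = 25.3·(cos -36.9°, sin -36.9°) = (20.2, -15.2). ∠CFV = 116.7°, so FV runs at -36.9° + (180° − 116.7°) = 26.4° from the x-axis; with |FV| = 22.8, V = F + 22.8·(cos 26.4°, sin 26.4°) = (40.7, -5.05). FV ⟂ VN; with |VN| = 11.5 on the left of FV, N = V + 11.5·(-0.445, 0.896) = (35.5, 5.25). Then |CN| = |N − C| = 35.9.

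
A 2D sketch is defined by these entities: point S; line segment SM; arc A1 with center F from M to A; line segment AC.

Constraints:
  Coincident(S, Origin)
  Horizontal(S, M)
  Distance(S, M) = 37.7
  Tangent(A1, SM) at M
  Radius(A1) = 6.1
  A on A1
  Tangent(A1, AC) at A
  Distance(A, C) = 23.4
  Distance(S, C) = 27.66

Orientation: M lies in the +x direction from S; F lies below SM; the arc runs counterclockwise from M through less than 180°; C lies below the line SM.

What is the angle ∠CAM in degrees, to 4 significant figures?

154.2°

S is at the origin; S and M share the same y with |SM| = 37.7 and M on the +x side, so M = (37.70, 0.000). Since A1 is tangent to SM there, FM ⟂ SM, so F = M + (0, -6.1) = (37.70, -6.100). Since FA ⟂ AC (tangency), |FC| = √(6.1² + 23.4²) = 24.18 regardless of where A sits on A1. So C lies on both circle(S, 27.66) and circle(F, 24.18); the below-SM intersection is C = (18.39, -20.66). A is the foot of the tangent from C: A = (32.92, -2.313).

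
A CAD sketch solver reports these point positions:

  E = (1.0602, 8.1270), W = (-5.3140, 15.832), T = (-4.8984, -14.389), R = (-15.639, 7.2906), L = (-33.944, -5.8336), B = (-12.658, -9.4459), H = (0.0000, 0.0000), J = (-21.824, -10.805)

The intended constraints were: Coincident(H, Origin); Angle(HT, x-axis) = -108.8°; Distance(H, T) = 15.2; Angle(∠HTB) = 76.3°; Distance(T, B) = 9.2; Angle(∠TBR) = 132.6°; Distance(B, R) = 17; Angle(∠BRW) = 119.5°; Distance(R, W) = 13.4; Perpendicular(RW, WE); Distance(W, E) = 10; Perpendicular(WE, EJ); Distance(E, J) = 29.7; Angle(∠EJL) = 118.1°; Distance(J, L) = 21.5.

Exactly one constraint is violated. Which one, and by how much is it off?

Distance(J, L) = 21.5 — off by 8.40.

H = (0.00, 0.00) ✓; HT at -108.8° ✓; |HT| = 15.20 ✓; ∠HTB = 76.30° ✓; |TB| = 9.200 ✓; ∠TBR = 132.6° ✓; |BR| = 17.00 ✓; ∠BRW = 119.5° ✓; |RW| = 13.40 ✓; ∠(RW, WE) = 90.00° ✓; |WE| = 10.00 ✓; ∠(WE, EJ) = 90.00° ✓; |EJ| = 29.70 ✓; ∠EJL = 118.1° ✓; |JL| = 13.10 ✗.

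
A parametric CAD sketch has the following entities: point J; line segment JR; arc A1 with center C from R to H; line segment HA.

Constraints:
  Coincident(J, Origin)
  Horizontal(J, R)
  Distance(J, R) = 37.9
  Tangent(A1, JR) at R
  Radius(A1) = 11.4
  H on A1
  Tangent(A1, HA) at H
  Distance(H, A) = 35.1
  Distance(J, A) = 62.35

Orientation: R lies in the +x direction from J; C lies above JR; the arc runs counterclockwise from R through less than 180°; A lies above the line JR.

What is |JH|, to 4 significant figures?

50.98

J is at the origin; J and R share the same y with |JR| = 37.9 and R on the +x side, so R = (37.90, 0.000). A1 meets JR tangentially, so CR is at right angles to JR, so C = R + (0, 11.4) = (37.90, 11.40). Since CH ⟂ HA (tangency), |CA| = √(11.4² + 35.1²) = 36.90 regardless of where H sits on A1. So A lies on both circle(J, 62.35) and circle(C, 36.90); the above-JR intersection is A = (39.46, 48.27). H is the foot of the tangent from A: H = (48.88, 14.46).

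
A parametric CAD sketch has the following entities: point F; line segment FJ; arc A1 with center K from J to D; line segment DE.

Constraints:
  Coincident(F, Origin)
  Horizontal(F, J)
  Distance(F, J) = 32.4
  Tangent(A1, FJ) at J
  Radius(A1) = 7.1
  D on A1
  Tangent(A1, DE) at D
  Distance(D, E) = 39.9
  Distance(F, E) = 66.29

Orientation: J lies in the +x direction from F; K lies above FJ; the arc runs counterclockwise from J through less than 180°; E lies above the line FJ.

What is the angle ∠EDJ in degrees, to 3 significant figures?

143°

Checks: |FJ| = 32.40 ✓; |KD| = 7.100 ✓; ∠(KD, DE) = 90.00° ✓; |DE| = 39.90 ✓; |FE| = 66.29 ✓.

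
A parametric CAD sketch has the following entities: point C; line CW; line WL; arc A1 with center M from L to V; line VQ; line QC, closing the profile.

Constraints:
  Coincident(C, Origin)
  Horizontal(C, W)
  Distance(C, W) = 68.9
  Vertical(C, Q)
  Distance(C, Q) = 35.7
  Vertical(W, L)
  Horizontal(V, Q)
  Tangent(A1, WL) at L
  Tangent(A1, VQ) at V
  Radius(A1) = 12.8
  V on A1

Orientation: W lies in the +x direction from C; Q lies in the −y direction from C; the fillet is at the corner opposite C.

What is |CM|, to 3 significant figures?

60.6

C is at the origin; CW is horizontal with |CW| = 68.9 and W on the +x side, so W = (68.9, 0.00). C and Q share the same x with |CQ| = 35.7 and Q on the −y side, so Q = (0.00, -35.7). The virtual corner opposite C is at (68.9, -35.7). A1 meets WL tangentially, so ML is at right angles to WL and tangency of A1 to VQ means the radius MV is perpendicular to VQ, with radius 12.8, so the center M sits 12.8 in from both sides at M = (56.1, -22.9). Then |CM| = |M − C| = 60.6.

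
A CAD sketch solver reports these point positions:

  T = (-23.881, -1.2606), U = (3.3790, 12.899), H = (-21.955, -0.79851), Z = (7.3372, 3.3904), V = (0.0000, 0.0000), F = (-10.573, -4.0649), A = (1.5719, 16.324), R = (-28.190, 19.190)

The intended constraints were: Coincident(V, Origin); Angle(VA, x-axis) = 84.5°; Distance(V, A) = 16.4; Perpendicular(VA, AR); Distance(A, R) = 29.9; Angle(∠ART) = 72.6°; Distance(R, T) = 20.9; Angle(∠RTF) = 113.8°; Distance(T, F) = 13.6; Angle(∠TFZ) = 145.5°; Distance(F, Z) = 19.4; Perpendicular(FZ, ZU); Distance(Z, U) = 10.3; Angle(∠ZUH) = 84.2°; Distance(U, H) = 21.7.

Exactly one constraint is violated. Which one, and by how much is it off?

Distance(U, H) = 21.7 — off by 7.10.

V = (0.00, 0.00) ✓; VA at 84.50° ✓; |VA| = 16.40 ✓; ∠(VA, AR) = 90.00° ✓; |AR| = 29.90 ✓; ∠ART = 72.60° ✓; |RT| = 20.90 ✓; ∠RTF = 113.8° ✓; |TF| = 13.60 ✓; ∠TFZ = 145.5° ✓; |FZ| = 19.40 ✓; ∠(FZ, ZU) = 90.00° ✓; |ZU| = 10.30 ✓; ∠ZUH = 84.20° ✓; |UH| = 28.80 ✗.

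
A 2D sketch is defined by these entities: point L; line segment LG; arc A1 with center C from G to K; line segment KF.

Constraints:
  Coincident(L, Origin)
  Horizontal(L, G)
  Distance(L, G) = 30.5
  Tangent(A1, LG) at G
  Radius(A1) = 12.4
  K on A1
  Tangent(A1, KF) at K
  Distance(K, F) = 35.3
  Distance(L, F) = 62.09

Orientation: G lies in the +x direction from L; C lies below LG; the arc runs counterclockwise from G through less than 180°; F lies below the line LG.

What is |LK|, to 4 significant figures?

27.36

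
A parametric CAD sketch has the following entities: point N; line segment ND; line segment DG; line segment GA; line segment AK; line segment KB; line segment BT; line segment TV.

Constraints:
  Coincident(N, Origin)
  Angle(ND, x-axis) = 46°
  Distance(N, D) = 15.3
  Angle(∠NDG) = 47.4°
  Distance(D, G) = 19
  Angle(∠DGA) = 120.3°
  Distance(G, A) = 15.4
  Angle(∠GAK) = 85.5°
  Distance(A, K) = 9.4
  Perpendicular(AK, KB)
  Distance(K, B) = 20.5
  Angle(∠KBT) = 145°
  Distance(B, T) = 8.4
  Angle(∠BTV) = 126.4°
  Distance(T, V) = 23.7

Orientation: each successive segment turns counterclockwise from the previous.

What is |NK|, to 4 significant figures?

10.04

N is at the origin; ND runs at 46.0° with length 15.3, so D = (10.63, 11.01). ∠NDG = 47.4° gives DG at 178.6° from the x-axis; with |DG| = 19.0, G = (-8.366, 11.47). ∠DGA = 120.3° gives GA at -121.7° from the x-axis; with |GA| = 15.4, A = (-16.46, -1.632). ∠GAK = 85.5° gives AK at -27.20° from the x-axis; with |AK| = 9.4, K = (-8.098, -5.929). Then |NK| = |K − N| = 10.04.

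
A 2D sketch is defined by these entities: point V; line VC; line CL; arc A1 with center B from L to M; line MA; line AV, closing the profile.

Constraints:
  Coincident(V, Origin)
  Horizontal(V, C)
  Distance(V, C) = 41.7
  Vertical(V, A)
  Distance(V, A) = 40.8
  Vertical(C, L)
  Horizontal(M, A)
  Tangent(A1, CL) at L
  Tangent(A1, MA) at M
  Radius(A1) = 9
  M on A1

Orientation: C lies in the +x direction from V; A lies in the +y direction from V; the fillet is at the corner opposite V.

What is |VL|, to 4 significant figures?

52.44

V is at the origin; VC is horizontal with |VC| = 41.7 and C on the +x side, so C = (41.70, 0.000). VA is vertical with |VA| = 40.8 and A on the +y side, so A = (0.000, 40.80). The virtual corner opposite V is at (41.70, 40.80). Since A1 is tangent to CL there, BL ⟂ CL and A1 meets MA tangentially, so BM is at right angles to MA, with radius 9.0, so the center B sits 9.0 in from both sides at B = (32.70, 31.80). That places the tangent points at L = (41.70, 31.80) on CL and M = (32.70, 40.80) on MA. Then |VL| = |L − V| = 52.44.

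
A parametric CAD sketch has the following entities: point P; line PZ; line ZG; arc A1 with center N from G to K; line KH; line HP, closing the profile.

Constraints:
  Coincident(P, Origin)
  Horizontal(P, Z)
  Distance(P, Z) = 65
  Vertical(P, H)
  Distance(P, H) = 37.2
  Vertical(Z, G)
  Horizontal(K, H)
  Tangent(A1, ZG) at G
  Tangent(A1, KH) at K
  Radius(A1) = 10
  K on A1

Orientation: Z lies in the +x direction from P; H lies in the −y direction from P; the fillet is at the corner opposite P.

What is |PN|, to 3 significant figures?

61.4

P is at the origin; PZ is horizontal with |PZ| = 65.0 and Z on the +x side, so Z = (65.0, 0.00). P and H share the same x with |PH| = 37.2 and H on the −y side, so H = (0.00, -37.2). The virtual corner opposite P is at (65.0, -37.2). Since A1 is tangent to ZG there, NG ⟂ ZG and tangency of A1 to KH means the radius NK is perpendicular to KH, with radius 10.0, so the center N sits 10.0 in from both sides at N = (55.0, -27.2). Then |PN| = |N − P| = 61.4.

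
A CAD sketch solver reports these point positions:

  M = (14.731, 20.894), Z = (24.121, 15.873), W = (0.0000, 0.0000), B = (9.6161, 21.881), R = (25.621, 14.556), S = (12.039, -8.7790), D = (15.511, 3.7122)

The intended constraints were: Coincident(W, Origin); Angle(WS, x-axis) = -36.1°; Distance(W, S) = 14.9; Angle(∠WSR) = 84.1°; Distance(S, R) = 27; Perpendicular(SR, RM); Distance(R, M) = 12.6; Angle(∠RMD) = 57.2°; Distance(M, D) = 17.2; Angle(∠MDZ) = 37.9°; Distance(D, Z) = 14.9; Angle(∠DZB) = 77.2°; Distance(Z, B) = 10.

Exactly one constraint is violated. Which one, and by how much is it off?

Distance(Z, B) = 10 — off by 5.70.

W = (0.00, 0.00) ✓; WS at -36.10° ✓; |WS| = 14.90 ✓; ∠WSR = 84.10° ✓; |SR| = 27.00 ✓; ∠(SR, RM) = 90.00° ✓; |RM| = 12.60 ✓; ∠RMD = 57.20° ✓; |MD| = 17.20 ✓; ∠MDZ = 37.90° ✓; |DZ| = 14.90 ✓; ∠DZB = 77.20° ✓; |ZB| = 15.70 ✗.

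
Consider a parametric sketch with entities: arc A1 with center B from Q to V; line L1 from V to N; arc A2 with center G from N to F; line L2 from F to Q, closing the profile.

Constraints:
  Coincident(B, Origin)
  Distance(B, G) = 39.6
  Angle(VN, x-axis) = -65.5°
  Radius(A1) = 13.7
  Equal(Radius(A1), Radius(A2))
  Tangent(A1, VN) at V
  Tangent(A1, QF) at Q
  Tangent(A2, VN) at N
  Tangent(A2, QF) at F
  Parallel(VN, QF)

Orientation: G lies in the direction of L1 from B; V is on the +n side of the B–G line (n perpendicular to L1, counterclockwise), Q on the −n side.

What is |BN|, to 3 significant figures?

41.9

The slot axis is L1's direction at -65.5°, so u = (cos -65.5°, sin -65.5°) = (0.415, -0.910) and n = (−sin -65.5°, cos -65.5°) = (0.910, 0.415). B is at the origin and G lies 39.6 along u from B, so G = 39.6·u = (16.4, -36.0). Tangency of A1 to both parallel lines with radius 13.7 puts V and Q at B ± 13.7·n: V = (12.5, 5.68), Q = (-12.5, -5.68). Equal radii place N and F the same way about G: N = G + 13.7·n = (28.9, -30.4), F = G − 13.7·n = (3.96, -41.7). Then |BN| = |N − B| = 41.9.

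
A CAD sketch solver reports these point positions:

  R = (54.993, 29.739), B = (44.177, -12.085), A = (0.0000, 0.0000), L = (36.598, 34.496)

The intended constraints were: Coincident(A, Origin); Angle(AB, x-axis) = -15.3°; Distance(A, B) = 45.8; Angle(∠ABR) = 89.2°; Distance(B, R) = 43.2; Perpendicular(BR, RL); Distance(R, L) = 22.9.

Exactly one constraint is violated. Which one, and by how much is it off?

Distance(R, L) = 22.9 — off by 3.90.

A = (0.00, 0.00) ✓; AB at -15.30° ✓; |AB| = 45.80 ✓; ∠ABR = 89.20° ✓; |BR| = 43.20 ✓; ∠(BR, RL) = 90.00° ✓; |RL| = 19.00 ✗.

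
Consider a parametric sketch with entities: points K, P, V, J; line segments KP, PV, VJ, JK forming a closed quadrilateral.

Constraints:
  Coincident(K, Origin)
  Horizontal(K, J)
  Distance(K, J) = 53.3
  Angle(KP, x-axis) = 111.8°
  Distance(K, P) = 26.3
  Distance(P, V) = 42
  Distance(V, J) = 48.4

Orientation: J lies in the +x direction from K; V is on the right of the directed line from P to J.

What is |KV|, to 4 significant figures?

15.73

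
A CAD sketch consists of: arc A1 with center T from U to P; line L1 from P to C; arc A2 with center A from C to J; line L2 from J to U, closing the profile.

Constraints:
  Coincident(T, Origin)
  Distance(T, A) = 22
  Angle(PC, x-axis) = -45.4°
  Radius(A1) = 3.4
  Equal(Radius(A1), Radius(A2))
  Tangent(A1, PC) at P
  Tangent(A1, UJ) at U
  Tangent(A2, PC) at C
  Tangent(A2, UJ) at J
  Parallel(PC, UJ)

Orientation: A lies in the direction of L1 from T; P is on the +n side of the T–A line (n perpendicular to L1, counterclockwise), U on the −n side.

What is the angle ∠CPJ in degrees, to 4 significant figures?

17.18°

The slot axis is L1's direction at -45.4°, so u = (cos -45.4°, sin -45.4°) = (0.7022, -0.7120) and n = (−sin -45.4°, cos -45.4°) = (0.7120, 0.7022). T is at the origin and A lies 22.0 along u from T, so A = 22.0·u = (15.45, -15.66). Tangency of A1 to both parallel lines with radius 3.4 puts P and U at T ± 3.4·n: P = (2.421, 2.387), U = (-2.421, -2.387). Equal radii place C and J the same way about A: C = A + 3.4·n = (17.87, -13.28), J = A − 3.4·n = (13.03, -18.05). Then cos ∠CPJ = PC·PJ / (|PC||PJ|), giving 17.18°.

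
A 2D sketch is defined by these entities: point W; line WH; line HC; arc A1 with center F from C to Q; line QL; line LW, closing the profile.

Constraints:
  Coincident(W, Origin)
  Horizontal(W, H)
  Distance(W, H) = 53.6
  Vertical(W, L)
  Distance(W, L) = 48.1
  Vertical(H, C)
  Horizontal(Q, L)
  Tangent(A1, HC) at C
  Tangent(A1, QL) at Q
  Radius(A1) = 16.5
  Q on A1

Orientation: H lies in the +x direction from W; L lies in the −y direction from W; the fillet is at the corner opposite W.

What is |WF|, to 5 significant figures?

48.734

W is at the origin; WH is horizontal with |WH| = 53.6 and H on the +x side, so H = (53.600, 0.0000). W and L share the same x with |WL| = 48.1 and L on the −y side, so L = (0.0000, -48.100). The virtual corner opposite W is at (53.600, -48.100). Since A1 is tangent to HC there, FC ⟂ HC and since A1 is tangent to QL there, FQ ⟂ QL, with radius 16.5, so the center F sits 16.5 in from both sides at F = (37.100, -31.600). Then |WF| = |F − W| = 48.734.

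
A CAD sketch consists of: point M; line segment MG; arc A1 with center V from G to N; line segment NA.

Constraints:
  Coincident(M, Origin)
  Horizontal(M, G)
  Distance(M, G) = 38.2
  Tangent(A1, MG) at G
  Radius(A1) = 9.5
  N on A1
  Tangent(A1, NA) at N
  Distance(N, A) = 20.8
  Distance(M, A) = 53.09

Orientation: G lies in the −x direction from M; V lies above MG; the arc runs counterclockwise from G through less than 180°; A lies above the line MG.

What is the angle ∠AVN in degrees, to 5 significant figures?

65.452°

Checks: ∠(VG, GM) = 90.00° ✓; |VG| = 9.500 ✓; |VN| = 9.500 ✓; ∠(VN, NA) = 90.00° ✓; |NA| = 20.80 ✓; |MA| = 53.09 ✓.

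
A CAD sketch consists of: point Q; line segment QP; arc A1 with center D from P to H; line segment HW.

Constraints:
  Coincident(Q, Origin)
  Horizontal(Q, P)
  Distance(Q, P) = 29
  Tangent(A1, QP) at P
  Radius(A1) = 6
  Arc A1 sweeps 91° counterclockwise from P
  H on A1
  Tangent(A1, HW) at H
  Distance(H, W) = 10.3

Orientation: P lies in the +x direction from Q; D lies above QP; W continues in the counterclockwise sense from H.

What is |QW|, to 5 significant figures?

38.490

Q is at the origin; QP is horizontal with |QP| = 29.0 and P on the +x side, so P = (29.000, 0.0000). A1 meets QP tangentially, so DP is at right angles to QP, so D = P + (0, 6) = (29.000, 6.0000). On A1, P sits at bearing -90° from D; a 91° counterclockwise sweep puts H at bearing 1°, so H = D + 6.0·(cos 1°, sin 1°) = (34.999, 6.1047). Since A1 is tangent to HW there, DH ⟂ HW, so HW runs along (−sin 1°, cos 1°); with |HW| = 10.3, W = (34.819, 16.403). Then |QW| = |W − Q| = 38.490.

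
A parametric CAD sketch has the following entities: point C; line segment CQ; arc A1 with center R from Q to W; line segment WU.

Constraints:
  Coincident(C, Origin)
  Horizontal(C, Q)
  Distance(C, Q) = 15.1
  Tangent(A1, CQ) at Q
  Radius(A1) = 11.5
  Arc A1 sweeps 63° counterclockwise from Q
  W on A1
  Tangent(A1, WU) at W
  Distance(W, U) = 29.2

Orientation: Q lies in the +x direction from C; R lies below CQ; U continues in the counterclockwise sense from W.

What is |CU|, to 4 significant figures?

33.37

C is at the origin; CQ is horizontal with |CQ| = 15.1 and Q on the +x side, so Q = (15.10, 0.000). The tangent condition forces RQ to be normal to CQ, so R = Q + (0, -11.5) = (15.10, -11.50). On A1, Q sits at bearing 90° from R; a 63° counterclockwise sweep puts W at bearing 153°, so W = R + 11.5·(cos 153°, sin 153°) = (4.853, -6.279). Tangency of A1 to WU means the radius RW is perpendicular to WU, so WU runs along (−sin 153°, cos 153°); with |WU| = 29.2, U = (-8.403, -32.30). Then |CU| = |U − C| = 33.37.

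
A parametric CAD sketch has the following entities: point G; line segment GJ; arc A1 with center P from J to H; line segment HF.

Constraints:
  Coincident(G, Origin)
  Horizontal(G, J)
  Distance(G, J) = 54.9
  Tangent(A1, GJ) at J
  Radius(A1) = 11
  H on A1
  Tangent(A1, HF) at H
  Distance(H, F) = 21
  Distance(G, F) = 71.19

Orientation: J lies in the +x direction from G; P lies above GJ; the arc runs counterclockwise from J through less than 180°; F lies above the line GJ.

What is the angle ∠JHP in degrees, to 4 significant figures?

41.06°

G is at the origin; G and J share the same y with |GJ| = 54.9 and J on the +x side, so J = (54.90, 0.000). A1 meets GJ tangentially, so PJ is at right angles to GJ, so P = J + (0, 11) = (54.90, 11.00). Since PH ⟂ HF (tangency), |PF| = √(11.0² + 21.0²) = 23.71 regardless of where H sits on A1. So F lies on both circle(G, 71.19) and circle(P, 23.71); the above-GJ intersection is F = (62.92, 33.31). H is the foot of the tangent from F: H = (65.80, 12.51).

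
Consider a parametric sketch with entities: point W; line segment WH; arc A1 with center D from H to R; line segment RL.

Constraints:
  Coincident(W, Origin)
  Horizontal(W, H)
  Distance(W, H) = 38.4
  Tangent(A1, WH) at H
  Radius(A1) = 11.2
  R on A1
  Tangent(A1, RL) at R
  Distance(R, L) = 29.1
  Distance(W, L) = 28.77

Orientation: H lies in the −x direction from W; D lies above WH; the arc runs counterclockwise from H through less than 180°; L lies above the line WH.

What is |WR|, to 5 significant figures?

30.044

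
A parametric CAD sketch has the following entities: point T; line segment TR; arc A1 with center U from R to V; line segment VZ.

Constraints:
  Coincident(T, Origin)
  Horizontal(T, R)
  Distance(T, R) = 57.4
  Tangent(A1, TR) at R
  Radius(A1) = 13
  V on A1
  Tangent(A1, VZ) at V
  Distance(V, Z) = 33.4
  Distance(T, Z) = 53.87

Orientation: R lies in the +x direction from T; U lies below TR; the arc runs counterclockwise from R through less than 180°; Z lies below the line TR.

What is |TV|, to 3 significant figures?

45.9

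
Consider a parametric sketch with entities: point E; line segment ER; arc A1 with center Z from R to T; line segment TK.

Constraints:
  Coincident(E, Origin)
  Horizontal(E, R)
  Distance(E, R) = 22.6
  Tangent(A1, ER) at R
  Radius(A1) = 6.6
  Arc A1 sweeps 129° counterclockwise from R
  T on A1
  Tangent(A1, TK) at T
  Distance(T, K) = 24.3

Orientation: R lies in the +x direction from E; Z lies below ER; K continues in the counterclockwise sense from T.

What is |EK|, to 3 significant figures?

44.2

E is at the origin; ER is horizontal with |ER| = 22.6 and R on the +x side, so R = (22.6, 0.00). A1 meets ER tangentially, so ZR is at right angles to ER, so Z = R + (0, -6.6) = (22.6, -6.60). On A1, R sits at bearing 90° from Z; a 129° counterclockwise sweep puts T at bearing 219°, so T = Z + 6.6·(cos 219°, sin 219°) = (17.5, -10.8). Tangency of A1 to TK means the radius ZT is perpendicular to TK, so TK runs along (−sin 219°, cos 219°); with |TK| = 24.3, K = (32.8, -29.6). Then |EK| = |K − E| = 44.2.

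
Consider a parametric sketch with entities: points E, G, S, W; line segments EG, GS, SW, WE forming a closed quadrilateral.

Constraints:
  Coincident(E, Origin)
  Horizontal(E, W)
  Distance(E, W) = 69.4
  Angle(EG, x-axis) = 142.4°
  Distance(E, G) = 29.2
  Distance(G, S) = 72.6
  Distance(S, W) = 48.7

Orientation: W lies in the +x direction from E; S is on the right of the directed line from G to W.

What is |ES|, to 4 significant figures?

43.51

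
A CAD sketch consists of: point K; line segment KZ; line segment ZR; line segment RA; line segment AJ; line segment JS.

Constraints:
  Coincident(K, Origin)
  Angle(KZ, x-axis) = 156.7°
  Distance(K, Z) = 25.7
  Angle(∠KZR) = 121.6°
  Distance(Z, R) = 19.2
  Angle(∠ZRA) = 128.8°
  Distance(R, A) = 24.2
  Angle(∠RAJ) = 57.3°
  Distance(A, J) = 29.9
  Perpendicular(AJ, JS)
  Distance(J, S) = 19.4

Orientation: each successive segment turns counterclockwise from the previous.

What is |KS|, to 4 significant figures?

24.97

K is at the origin; KZ runs at 156.7° with length 25.7, so Z = (-23.60, 10.17). ∠KZR = 121.6° gives ZR at -144.9° from the x-axis; with |ZR| = 19.2, R = (-39.31, -0.8746). ∠ZRA = 128.8° gives RA at -93.70° from the x-axis; with |RA| = 24.2, A = (-40.87, -25.02). ∠RAJ = 57.3° gives AJ at 29.00° from the x-axis; with |AJ| = 29.9, J = (-14.72, -10.53). AJ is perpendicular to JS, so JS runs at 119.0°; with |JS| = 19.4, S = (-24.13, 6.439). Then |KS| = |S − K| = 24.97.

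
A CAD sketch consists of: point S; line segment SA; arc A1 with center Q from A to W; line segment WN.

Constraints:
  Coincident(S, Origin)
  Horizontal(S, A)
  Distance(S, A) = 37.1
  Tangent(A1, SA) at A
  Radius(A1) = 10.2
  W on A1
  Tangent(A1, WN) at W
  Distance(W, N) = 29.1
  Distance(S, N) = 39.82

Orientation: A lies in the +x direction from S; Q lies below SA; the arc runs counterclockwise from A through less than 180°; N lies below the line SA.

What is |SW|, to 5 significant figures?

28.282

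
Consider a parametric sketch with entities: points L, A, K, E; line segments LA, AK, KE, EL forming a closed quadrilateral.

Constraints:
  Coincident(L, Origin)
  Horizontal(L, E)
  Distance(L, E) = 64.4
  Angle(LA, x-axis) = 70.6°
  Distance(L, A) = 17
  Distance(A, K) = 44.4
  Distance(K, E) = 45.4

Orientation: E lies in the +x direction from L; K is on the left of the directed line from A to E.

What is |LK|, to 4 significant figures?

58.75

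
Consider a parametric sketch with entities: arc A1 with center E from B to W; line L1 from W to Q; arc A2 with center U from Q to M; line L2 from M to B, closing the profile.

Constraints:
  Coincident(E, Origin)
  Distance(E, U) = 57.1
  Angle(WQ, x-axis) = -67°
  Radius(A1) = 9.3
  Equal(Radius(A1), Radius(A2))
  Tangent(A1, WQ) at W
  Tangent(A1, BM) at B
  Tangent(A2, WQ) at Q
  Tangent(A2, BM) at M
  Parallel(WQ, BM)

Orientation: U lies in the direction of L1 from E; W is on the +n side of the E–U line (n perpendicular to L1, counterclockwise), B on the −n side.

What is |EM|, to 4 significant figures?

57.85

The slot axis is L1's direction at -67.0°, so u = (cos -67.0°, sin -67.0°) = (0.3907, -0.9205) and n = (−sin -67.0°, cos -67.0°) = (0.9205, 0.3907). E is at the origin and U lies 57.1 along u from E, so U = 57.1·u = (22.31, -52.56). Tangency of A1 to both parallel lines with radius 9.3 puts W and B at E ± 9.3·n: W = (8.561, 3.634), B = (-8.561, -3.634). Equal radii place Q and M the same way about U: Q = U + 9.3·n = (30.87, -48.93), M = U − 9.3·n = (13.75, -56.19). Then |EM| = |M − E| = 57.85.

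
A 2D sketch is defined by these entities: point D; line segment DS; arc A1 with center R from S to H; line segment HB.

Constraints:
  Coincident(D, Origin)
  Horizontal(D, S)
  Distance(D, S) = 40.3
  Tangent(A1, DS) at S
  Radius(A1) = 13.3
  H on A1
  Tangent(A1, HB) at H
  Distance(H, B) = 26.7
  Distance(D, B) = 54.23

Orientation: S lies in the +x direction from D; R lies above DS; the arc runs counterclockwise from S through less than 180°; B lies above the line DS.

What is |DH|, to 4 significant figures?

55.07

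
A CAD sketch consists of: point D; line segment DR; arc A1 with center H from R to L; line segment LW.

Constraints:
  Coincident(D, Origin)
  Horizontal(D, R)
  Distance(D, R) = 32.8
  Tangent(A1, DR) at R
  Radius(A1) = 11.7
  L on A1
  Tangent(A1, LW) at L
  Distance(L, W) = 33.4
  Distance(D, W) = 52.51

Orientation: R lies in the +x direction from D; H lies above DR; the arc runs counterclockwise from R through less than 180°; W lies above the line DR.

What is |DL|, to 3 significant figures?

46.3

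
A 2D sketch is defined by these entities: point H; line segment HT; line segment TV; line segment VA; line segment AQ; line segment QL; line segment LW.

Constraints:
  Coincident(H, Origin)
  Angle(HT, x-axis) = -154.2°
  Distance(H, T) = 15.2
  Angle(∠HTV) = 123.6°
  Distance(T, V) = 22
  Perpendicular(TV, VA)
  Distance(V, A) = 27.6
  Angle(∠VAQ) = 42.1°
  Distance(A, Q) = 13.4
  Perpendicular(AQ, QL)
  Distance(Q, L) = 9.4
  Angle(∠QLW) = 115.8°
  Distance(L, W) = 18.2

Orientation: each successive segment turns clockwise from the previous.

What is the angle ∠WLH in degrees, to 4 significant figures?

155.3°

The perpendicularity gives QL at right angles to AQ, so QL runs at -168.5°; with |QL| = 9.4, L = (-25.11, 13.33). ∠QLW = 115.8° gives LW at 127.3° from the x-axis; with |LW| = 18.2, W = (-36.14, 27.81). Then cos ∠WLH = LW·LH / (|LW||LH|), giving 155.3°.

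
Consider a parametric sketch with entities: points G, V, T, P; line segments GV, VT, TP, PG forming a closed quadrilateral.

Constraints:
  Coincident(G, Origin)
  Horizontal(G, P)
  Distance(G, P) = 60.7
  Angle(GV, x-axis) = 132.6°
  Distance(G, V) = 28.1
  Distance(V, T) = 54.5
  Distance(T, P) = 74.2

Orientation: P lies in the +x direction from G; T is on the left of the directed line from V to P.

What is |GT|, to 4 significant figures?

63.30

Checks: |VT| = 54.50 ✓; |TP| = 74.20 ✓.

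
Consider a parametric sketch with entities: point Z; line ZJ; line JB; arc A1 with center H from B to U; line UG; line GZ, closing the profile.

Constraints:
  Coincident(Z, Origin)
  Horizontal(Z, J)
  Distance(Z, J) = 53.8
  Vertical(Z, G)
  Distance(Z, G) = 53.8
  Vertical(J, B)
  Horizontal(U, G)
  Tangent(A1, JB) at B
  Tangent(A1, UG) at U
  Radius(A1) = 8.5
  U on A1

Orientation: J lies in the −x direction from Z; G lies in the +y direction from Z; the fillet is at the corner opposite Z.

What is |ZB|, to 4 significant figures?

70.33

Z is at the origin; Z and J share the same y with |ZJ| = 53.8 and J on the −x side, so J = (-53.80, 0.000). Z and G share the same x with |ZG| = 53.8 and G on the +y side, so G = (0.000, 53.80). The virtual corner opposite Z is at (-53.80, 53.80). The tangent condition forces HB to be normal to JB and tangency of A1 to UG means the radius HU is perpendicular to UG, with radius 8.5, so the center H sits 8.5 in from both sides at H = (-45.30, 45.30). That places the tangent points at B = (-53.80, 45.30) on JB and U = (-45.30, 53.80) on UG. Then |ZB| = |B − Z| = 70.33.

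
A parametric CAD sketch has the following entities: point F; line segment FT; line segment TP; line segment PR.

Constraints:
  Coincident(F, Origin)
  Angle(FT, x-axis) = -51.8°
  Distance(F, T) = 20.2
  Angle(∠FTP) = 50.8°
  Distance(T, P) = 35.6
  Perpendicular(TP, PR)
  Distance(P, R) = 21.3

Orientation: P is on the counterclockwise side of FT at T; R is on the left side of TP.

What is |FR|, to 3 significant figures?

23.5

∠FTP = 50.8°, so TP runs at -51.8° + (180° − 50.8°) = 77.4° from the x-axis; with |TP| = 35.6, P = T + 35.6·(cos 77.4°, sin 77.4°) = (20.3, 18.9). TP is perpendicular to PR; with |PR| = 21.3 on the left of TP, R = P + 21.3·(-0.976, 0.218) = (-0.529, 23.5). Then |FR| = |R − F| = 23.5.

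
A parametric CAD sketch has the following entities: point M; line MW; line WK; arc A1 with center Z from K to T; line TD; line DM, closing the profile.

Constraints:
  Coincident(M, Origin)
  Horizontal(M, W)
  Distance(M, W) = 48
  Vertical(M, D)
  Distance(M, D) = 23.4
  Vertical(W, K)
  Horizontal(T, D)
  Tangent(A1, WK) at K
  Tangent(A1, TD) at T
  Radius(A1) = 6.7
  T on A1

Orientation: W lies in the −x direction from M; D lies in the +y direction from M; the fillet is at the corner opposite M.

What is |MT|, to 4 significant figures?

47.47

M is at the origin; MW is horizontal with |MW| = 48.0 and W on the −x side, so W = (-48.00, 0.000). M and D share the same x with |MD| = 23.4 and D on the +y side, so D = (0.000, 23.40). The virtual corner opposite M is at (-48.00, 23.40). Tangency of A1 to WK means the radius ZK is perpendicular to WK and A1 meets TD tangentially, so ZT is at right angles to TD, with radius 6.7, so the center Z sits 6.7 in from both sides at Z = (-41.30, 16.70). That places the tangent points at K = (-48.00, 16.70) on WK and T = (-41.30, 23.40) on TD. Then |MT| = |T − M| = 47.47.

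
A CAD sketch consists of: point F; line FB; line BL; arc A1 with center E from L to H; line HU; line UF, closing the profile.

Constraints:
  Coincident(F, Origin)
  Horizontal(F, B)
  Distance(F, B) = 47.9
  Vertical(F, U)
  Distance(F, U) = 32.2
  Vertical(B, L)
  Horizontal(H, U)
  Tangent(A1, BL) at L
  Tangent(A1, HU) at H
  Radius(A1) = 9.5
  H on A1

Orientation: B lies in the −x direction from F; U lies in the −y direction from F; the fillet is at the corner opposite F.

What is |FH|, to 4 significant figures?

50.11

F is at the origin; F and B share the same y with |FB| = 47.9 and B on the −x side, so B = (-47.90, 0.000). F and U share the same x with |FU| = 32.2 and U on the −y side, so U = (0.000, -32.20). The virtual corner opposite F is at (-47.90, -32.20). The tangent condition forces EL to be normal to BL and A1 meets HU tangentially, so EH is at right angles to HU, with radius 9.5, so the center E sits 9.5 in from both sides at E = (-38.40, -22.70). That places the tangent points at L = (-47.90, -22.70) on BL and H = (-38.40, -32.20) on HU. Then |FH| = |H − F| = 50.11.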